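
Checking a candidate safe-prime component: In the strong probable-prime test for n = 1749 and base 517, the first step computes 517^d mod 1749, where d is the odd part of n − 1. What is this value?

n − 1 = 1748 = 2^2 · 437, so s = 2 and d = 437.
517^437 mod 1749 = 1342.

1342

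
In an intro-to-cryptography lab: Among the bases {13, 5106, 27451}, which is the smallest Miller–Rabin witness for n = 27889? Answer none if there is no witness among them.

13

n − 1 = 27888 = 2^4 · 1743, so s = 4 and d = 1743.
Base 13: x_0 = 13^1743 mod 27889 = 11522. x_0 is neither 1 nor 27888, so continue squaring. x_1 = 11522^2 mod 27889 = 4844. x_2 = 4844^2 mod 27889 = 9687. x_3 = 9687^2 mod 27889 = 19373. Reached i = s−1 = 3 without hitting −1: 13 is a Miller–Rabin witness and 27889 is composite.
Base 5106: x_0 = 5106^1743 mod 27889 = 12192. x_0 is neither 1 nor 27888, so continue squaring. x_1 = 12192^2 mod 27889 = 24383. x_2 = 24383^2 mod 27889 = 20876. x_3 = 20876^2 mod 27889 = 13862. Reached i = s−1 = 3 without hitting −1: 5106 is a Miller–Rabin witness and 27889 is composite.
Base 27451: x_0 = 27451^1743 mod 27889 = 8017. x_0 is neither 1 nor 27888, so continue squaring. x_1 = 8017^2 mod 27889 = 16033. x_2 = 16033^2 mod 27889 = 4176. x_3 = 4176^2 mod 27889 = 8351. Reached i = s−1 = 3 without hitting −1: 27451 is a Miller–Rabin witness and 27889 is composite.
The smallest witness among the given bases is 13.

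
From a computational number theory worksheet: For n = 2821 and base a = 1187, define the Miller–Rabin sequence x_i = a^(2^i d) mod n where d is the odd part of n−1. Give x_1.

1

n − 1 = 2820 = 2^2 · 705, so s = 2 and d = 705.
x_0 = 1187^705 mod 2821 = 1520.
x_1 = 1520^2 mod 2821 = 1.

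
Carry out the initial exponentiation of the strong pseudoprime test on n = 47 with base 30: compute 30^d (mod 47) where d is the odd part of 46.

n − 1 = 46 = 2^1 · 23, so s = 1 and d = 23.
30^23 mod 47 = 46.

46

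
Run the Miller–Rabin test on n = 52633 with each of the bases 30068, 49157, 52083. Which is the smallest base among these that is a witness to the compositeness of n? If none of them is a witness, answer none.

n − 1 = 52632 = 2^3 · 6579, so s = 3 and d = 6579.
Base 30068: x_0 = 30068^6579 mod 52633 = 52632. x_0 = 52632 ≡ −1, so 30068 is not a witness.
Base 49157: x_0 = 49157^6579 mod 52633 = 10198. x_0 is neither 1 nor 52632, so continue squaring. x_1 = 10198^2 mod 52633 = 49029. x_2 = 49029^2 mod 52633 = 41098. Reached i = s−1 = 2 without hitting −1: 49157 is a Miller–Rabin witness and 52633 is composite.
Base 52083: x_0 = 52083^6579 mod 52633 = 825. x_0 is neither 1 nor 52632, so continue squaring. x_1 = 825^2 mod 52633 = 49029. x_2 = 49029^2 mod 52633 = 41098. Reached i = s−1 = 2 without hitting −1: 52083 is a Miller–Rabin witness and 52633 is composite.
The smallest witness among the given bases is 49157.

49157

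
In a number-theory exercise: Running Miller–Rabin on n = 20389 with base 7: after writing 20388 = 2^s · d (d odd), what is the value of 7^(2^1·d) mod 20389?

n − 1 = 20388 = 2^2 · 5097, so s = 2 and d = 5097.
Repeated squaring mod 20389: 7^1 ≡ 7, 7^2 ≡ 49, 7^4 ≡ 2401, 7^8 ≡ 15103, 7^16 ≡ 8866, 7^32 ≡ 6361, 7^64 ≡ 10545, 7^128 ≡ 15808, 7^256 ≡ 5280, 7^512 ≡ 6637, 7^1024 ≡ 9529, 7^2048 ≡ 9624, 7^4096 ≡ 14538.
5097 = 4096 + 512 + 256 + 128 + 64 + 32 + 8 + 1, so 7^5097 ≡ 14538·6637·5280·15808·10545·6361·15103·7 ≡ 2728 (mod 20389).
x_0 = 2728.
x_1 = 2728^2 mod 20389 = 20388.

20388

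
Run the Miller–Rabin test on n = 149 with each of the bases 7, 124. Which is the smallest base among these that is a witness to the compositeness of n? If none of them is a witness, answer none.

n − 1 = 148 = 2^2 · 37, so s = 2 and d = 37.
Base 7: x_0 = 7^37 mod 149 = 148. x_0 = 148 ≡ −1, so 7 is not a witness.
Base 124: x_0 = 124^37 mod 149 = 148. x_0 = 148 ≡ −1, so 124 is not a witness.
No listed base is a witness for 149.

none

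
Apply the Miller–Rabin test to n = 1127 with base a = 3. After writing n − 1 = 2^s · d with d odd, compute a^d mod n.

n − 1 = 1126 = 2^1 · 563, so s = 1 and d = 563.
Repeated squaring mod 1127: 3^1 ≡ 3, 3^2 ≡ 9, 3^4 ≡ 81, 3^8 ≡ 926, 3^16 ≡ 956, 3^32 ≡ 1066, 3^64 ≡ 340, 3^128 ≡ 646, 3^256 ≡ 326, 3^512 ≡ 338.
563 = 512 + 32 + 16 + 2 + 1, so 3^563 ≡ 338·1066·956·9·3 ≡ 124 (mod 1127).

124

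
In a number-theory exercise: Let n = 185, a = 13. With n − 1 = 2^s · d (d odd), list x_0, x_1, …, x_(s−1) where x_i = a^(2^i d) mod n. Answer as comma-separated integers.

2, 4, 16

n − 1 = 184 = 2^3 · 23, so s = 3 and d = 23.
x_0 = 13^23 mod 185 = 2.
x_1 = 2^2 mod 185 = 4.
x_2 = 4^2 mod 185 = 16.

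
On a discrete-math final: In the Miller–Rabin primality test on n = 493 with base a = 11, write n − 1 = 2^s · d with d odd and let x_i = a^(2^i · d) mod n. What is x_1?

42

n − 1 = 492 = 2^2 · 123, so s = 2 and d = 123.
x_0 = 11^123 mod 493 = 97.
x_1 = 97^2 mod 493 = 42.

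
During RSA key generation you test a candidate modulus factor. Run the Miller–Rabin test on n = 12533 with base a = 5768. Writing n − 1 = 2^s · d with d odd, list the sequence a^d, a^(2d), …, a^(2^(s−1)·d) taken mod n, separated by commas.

10303, 9832

n − 1 = 12532 = 2^2 · 3133, so s = 2 and d = 3133.
x_0 = 5768^3133 mod 12533 = 10303.
x_1 = 10303^2 mod 12533 = 9832.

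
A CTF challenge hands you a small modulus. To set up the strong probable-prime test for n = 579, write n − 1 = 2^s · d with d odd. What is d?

Halving: 578 → 289; 289 is odd.
So 578 = 2^1 · 289.

289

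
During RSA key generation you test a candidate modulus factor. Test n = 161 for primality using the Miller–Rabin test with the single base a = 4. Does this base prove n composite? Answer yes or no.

yes

n − 1 = 160 = 2^5 · 5, so s = 5 and d = 5.
By repeated squaring, 4^5 ≡ 58 (mod 161).
x_0 = 4^5 mod 161 = 58.
x_0 is neither 1 nor 160, so continue squaring.
x_1 = 58^2 mod 161 = 144.
x_2 = 144^2 mod 161 = 128.
x_3 = 128^2 mod 161 = 123.
x_4 = 123^2 mod 161 = 156.
Reached i = s−1 = 4 without hitting −1: 4 is a Miller–Rabin witness and 161 is composite.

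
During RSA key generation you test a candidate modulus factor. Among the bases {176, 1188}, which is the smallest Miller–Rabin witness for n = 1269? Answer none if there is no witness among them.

176

n − 1 = 1268 = 2^2 · 317, so s = 2 and d = 317.
Base 176: x_0 = 176^317 mod 1269 = 668. x_0 is neither 1 nor 1268, so continue squaring. x_1 = 668^2 mod 1269 = 805. Reached i = s−1 = 1 without hitting −1: 176 is a Miller–Rabin witness and 1269 is composite.
Base 1188: x_0 = 1188^317 mod 1269 = 1242. x_0 is neither 1 nor 1268, so continue squaring. x_1 = 1242^2 mod 1269 = 729. Reached i = s−1 = 1 without hitting −1: 1188 is a Miller–Rabin witness and 1269 is composite.
The smallest witness among the given bases is 176.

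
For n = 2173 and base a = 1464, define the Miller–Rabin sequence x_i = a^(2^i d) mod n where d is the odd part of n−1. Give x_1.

1225

n − 1 = 2172 = 2^2 · 543, so s = 2 and d = 543.
x_0 = 1464^543 mod 2173 = 88.
x_1 = 88^2 mod 2173 = 1225.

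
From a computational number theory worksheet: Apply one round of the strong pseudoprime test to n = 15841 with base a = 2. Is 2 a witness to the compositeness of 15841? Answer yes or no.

no

n − 1 = 15840 = 2^5 · 495, so s = 5 and d = 495.
x_0 = 2^495 mod 15841 = 1.
x_0 = 1, so 2 is not a witness.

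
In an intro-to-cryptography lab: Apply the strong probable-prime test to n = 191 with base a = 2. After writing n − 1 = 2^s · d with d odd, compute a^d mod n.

n − 1 = 190 = 2^1 · 95, so s = 1 and d = 95.
Repeated squaring mod 191: 2^1 ≡ 2, 2^2 ≡ 4, 2^4 ≡ 16, 2^8 ≡ 65, 2^16 ≡ 23, 2^32 ≡ 147, 2^64 ≡ 26.
95 = 64 + 16 + 8 + 4 + 2 + 1, so 2^95 ≡ 26·23·65·16·4·2 ≡ 1 (mod 191).

1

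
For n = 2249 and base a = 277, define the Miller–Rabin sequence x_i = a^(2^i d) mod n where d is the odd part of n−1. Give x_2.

n − 1 = 2248 = 2^3 · 281, so s = 3 and d = 281.
x_0 = 277^281 mod 2249 = 1141.
x_1 = 1141^2 mod 2249 = 1959.
x_2 = 1959^2 mod 2249 = 887.

887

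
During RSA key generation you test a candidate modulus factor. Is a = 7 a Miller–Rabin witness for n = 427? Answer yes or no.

n − 1 = 426 = 2^1 · 213, so s = 1 and d = 213.
Repeated squaring mod 427: 7^1 ≡ 7, 7^2 ≡ 49, 7^4 ≡ 266, 7^8 ≡ 301, 7^16 ≡ 77, 7^32 ≡ 378, 7^64 ≡ 266, 7^128 ≡ 301.
213 = 128 + 64 + 16 + 4 + 1, so 7^213 ≡ 301·266·77·266·7 ≡ 84 (mod 427).
x_0 = 7^213 mod 427 = 84.
x_0 ∉ {1, 426} and s = 1, so 7 is a Miller–Rabin witness and 427 is composite.

yes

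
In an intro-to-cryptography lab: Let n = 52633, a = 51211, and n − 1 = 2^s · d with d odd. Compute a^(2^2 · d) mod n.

1

n − 1 = 52632 = 2^3 · 6579, so s = 3 and d = 6579.
x_0 = 51211^6579 mod 52633 = 3604.
x_1 = 3604^2 mod 52633 = 41098.
x_2 = 41098^2 mod 52633 = 1.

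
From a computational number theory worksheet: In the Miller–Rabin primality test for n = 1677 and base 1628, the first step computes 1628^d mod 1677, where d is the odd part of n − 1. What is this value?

n − 1 = 1676 = 2^2 · 419, so s = 2 and d = 419.
By repeated squaring, 1628^419 ≡ 308 (mod 1677).

308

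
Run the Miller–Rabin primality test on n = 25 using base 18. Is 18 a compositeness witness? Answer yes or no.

no

n − 1 = 24 = 2^3 · 3, so s = 3 and d = 3.
x_0 = 18^3 mod 25 = 7.
x_0 is neither 1 nor 24, so continue squaring.
x_1 = 7^2 mod 25 = 24.
x_1 ≡ −1, so 18 is not a witness.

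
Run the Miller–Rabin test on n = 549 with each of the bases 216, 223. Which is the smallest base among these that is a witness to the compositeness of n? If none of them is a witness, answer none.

216

n − 1 = 548 = 2^2 · 137, so s = 2 and d = 137.
Base 216: x_0 = 216^137 mod 549 = 450. x_0 is neither 1 nor 548, so continue squaring. x_1 = 450^2 mod 549 = 468. Reached i = s−1 = 1 without hitting −1: 216 is a Miller–Rabin witness and 549 is composite.
Base 223: x_0 = 223^137 mod 549 = 337. x_0 is neither 1 nor 548, so continue squaring. x_1 = 337^2 mod 549 = 475. Reached i = s−1 = 1 without hitting −1: 223 is a Miller–Rabin witness and 549 is composite.
The smallest witness among the given bases is 216.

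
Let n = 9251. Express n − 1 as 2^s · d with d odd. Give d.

Halving: 9250 → 4625; 4625 is odd.
So 9250 = 2^1 · 4625.

4625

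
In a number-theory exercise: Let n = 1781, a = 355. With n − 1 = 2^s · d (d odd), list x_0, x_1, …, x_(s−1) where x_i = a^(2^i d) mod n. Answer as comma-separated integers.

n − 1 = 1780 = 2^2 · 445, so s = 2 and d = 445.
x_0 = 355^445 mod 1781 = 1525.
x_1 = 1525^2 mod 1781 = 1420.

1525, 1420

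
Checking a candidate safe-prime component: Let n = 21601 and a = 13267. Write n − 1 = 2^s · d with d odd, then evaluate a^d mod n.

15711

n − 1 = 21600 = 2^5 · 675, so s = 5 and d = 675.
13267^675 mod 21601 = 15711.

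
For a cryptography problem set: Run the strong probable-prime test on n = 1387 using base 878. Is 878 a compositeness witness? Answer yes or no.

no

n − 1 = 1386 = 2^1 · 693, so s = 1 and d = 693.
x_0 = 878^693 mod 1387 = 1.
x_0 = 1, so 878 is not a witness.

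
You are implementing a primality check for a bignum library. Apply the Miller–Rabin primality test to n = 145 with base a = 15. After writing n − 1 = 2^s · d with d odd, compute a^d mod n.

n − 1 = 144 = 2^4 · 9, so s = 4 and d = 9.
15^9 mod 145 = 55.

55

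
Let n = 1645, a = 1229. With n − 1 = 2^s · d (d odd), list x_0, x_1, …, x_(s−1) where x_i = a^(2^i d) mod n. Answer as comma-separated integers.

554, 946

n − 1 = 1644 = 2^2 · 411, so s = 2 and d = 411.
x_0 = 1229^411 mod 1645 = 554.
x_1 = 554^2 mod 1645 = 946.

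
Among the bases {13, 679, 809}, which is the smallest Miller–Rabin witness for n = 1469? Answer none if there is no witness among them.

n − 1 = 1468 = 2^2 · 367, so s = 2 and d = 367.
Base 13: x_0 = 13^367 mod 1469 = 741. x_0 is neither 1 nor 1468, so continue squaring. x_1 = 741^2 mod 1469 = 1144. Reached i = s−1 = 1 without hitting −1: 13 is a Miller–Rabin witness and 1469 is composite.
Base 679: x_0 = 679^367 mod 1469 = 679. x_0 is neither 1 nor 1468, so continue squaring. x_1 = 679^2 mod 1469 = 1244. Reached i = s−1 = 1 without hitting −1: 679 is a Miller–Rabin witness and 1469 is composite.
Base 809: x_0 = 809^367 mod 1469 = 835. x_0 is neither 1 nor 1468, so continue squaring. x_1 = 835^2 mod 1469 = 919. Reached i = s−1 = 1 without hitting −1: 809 is a Miller–Rabin witness and 1469 is composite.
The smallest witness among the given bases is 13.

13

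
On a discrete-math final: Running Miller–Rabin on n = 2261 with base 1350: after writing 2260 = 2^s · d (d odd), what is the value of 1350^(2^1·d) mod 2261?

n − 1 = 2260 = 2^2 · 565, so s = 2 and d = 565.
x_0 = 1350^565 mod 2261 = 419.
x_1 = 419^2 mod 2261 = 1464.

1464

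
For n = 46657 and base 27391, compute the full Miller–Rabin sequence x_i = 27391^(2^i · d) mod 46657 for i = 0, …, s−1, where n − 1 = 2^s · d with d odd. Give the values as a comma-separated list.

11765, 30563, 23829, 5551, 19981, 43069

n − 1 = 46656 = 2^6 · 729, so s = 6 and d = 729.
x_0 = 27391^729 mod 46657 = 11765.
x_1 = 11765^2 mod 46657 = 30563.
x_2 = 30563^2 mod 46657 = 23829.
x_3 = 23829^2 mod 46657 = 5551.
x_4 = 5551^2 mod 46657 = 19981.
x_5 = 19981^2 mod 46657 = 43069.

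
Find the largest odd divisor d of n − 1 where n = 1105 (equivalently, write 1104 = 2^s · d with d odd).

Halving: 1104 → 552 → 276 → 138 → 69; 69 is odd.
So 1104 = 2^4 · 69.

69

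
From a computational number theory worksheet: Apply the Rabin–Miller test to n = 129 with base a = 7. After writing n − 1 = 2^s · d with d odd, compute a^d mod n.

n − 1 = 128 = 2^7 · 1, so s = 7 and d = 1.
7^1 mod 129 = 7.

7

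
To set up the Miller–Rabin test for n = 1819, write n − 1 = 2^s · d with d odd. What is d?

Halving: 1818 → 909; 909 is odd.
So 1818 = 2^1 · 909.

909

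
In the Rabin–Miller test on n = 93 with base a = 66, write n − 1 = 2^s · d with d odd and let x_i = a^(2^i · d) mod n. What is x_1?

66

n − 1 = 92 = 2^2 · 23, so s = 2 and d = 23.
Repeated squaring mod 93: 66^1 ≡ 66, 66^2 ≡ 78, 66^4 ≡ 39, 66^8 ≡ 33, 66^16 ≡ 66.
23 = 16 + 4 + 2 + 1, so 66^23 ≡ 66·39·78·66 ≡ 33 (mod 93).
x_0 = 33.
x_1 = 33^2 mod 93 = 66.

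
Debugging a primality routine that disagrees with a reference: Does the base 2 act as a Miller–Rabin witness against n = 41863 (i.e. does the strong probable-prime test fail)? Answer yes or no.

n − 1 = 41862 = 2^1 · 20931, so s = 1 and d = 20931.
x_0 = 2^20931 mod 41863 = 1.
x_0 = 1, so 2 is not a witness.

no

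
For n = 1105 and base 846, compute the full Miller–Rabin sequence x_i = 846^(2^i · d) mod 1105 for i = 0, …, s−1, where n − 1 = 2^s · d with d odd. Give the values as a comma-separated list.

n − 1 = 1104 = 2^4 · 69, so s = 4 and d = 69.
x_0 = 846^69 mod 1105 = 846.
x_1 = 846^2 mod 1105 = 781.
x_2 = 781^2 mod 1105 = 1.
x_3 = 1^2 mod 1105 = 1.

846, 781, 1, 1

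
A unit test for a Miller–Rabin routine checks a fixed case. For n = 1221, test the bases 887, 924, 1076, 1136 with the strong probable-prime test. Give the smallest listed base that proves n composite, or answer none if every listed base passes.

924

n − 1 = 1220 = 2^2 · 305, so s = 2 and d = 305.
Base 887: x_0 = 887^305 mod 1221 = 1220. x_0 = 1220 ≡ −1, so 887 is not a witness.
Base 924: x_0 = 924^305 mod 1221 = 924. x_0 is neither 1 nor 1220, so continue squaring. x_1 = 924^2 mod 1221 = 297. Reached i = s−1 = 1 without hitting −1: 924 is a Miller–Rabin witness and 1221 is composite.
Base 1076: x_0 = 1076^305 mod 1221 = 617. x_0 is neither 1 nor 1220, so continue squaring. x_1 = 617^2 mod 1221 = 958. Reached i = s−1 = 1 without hitting −1: 1076 is a Miller–Rabin witness and 1221 is composite.
Base 1136: x_0 = 1136^305 mod 1221 = 1046. x_0 is neither 1 nor 1220, so continue squaring. x_1 = 1046^2 mod 1221 = 100. Reached i = s−1 = 1 without hitting −1: 1136 is a Miller–Rabin witness and 1221 is composite.
The smallest witness among the given bases is 924.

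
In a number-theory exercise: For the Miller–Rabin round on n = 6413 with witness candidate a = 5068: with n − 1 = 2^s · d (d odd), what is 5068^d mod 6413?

n − 1 = 6412 = 2^2 · 1603, so s = 2 and d = 1603.
5068^1603 mod 6413 = 2811.

2811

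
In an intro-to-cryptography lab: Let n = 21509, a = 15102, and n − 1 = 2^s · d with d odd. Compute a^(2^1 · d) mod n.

6389

n − 1 = 21508 = 2^2 · 5377, so s = 2 and d = 5377.
x_0 = 15102^5377 mod 21509 = 6694.
x_1 = 6694^2 mod 21509 = 6389.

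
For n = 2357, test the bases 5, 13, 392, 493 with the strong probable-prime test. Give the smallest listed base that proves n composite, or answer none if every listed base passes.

n − 1 = 2356 = 2^2 · 589, so s = 2 and d = 589.
Base 5: x_0 = 5^589 mod 2357 = 633. x_0 is neither 1 nor 2356, so continue squaring. x_1 = 633^2 mod 2357 = 2356. x_1 ≡ −1, so 5 is not a witness.
Base 13: x_0 = 13^589 mod 2357 = 1. x_0 = 1, so 13 is not a witness.
Base 392: x_0 = 392^589 mod 2357 = 633. x_0 is neither 1 nor 2356, so continue squaring. x_1 = 633^2 mod 2357 = 2356. x_1 ≡ −1, so 392 is not a witness.
Base 493: x_0 = 493^589 mod 2357 = 1. x_0 = 1, so 493 is not a witness.
No listed base is a witness for 2357.

none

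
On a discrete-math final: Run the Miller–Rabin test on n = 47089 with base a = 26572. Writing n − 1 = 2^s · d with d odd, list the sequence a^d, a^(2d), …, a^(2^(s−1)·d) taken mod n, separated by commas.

35868, 41944, 7007, 31311

n − 1 = 47088 = 2^4 · 2943, so s = 4 and d = 2943.
x_0 = 26572^2943 mod 47089 = 35868.
x_1 = 35868^2 mod 47089 = 41944.
x_2 = 41944^2 mod 47089 = 7007.
x_3 = 7007^2 mod 47089 = 31311.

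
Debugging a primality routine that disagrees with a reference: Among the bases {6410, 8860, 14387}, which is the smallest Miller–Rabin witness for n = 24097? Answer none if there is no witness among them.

n − 1 = 24096 = 2^5 · 753, so s = 5 and d = 753.
Base 6410: x_0 = 6410^753 mod 24097 = 24096. x_0 = 24096 ≡ −1, so 6410 is not a witness.
Base 8860: x_0 = 8860^753 mod 24097 = 1. x_0 = 1, so 8860 is not a witness.
Base 14387: x_0 = 14387^753 mod 24097 = 16109. x_0 is neither 1 nor 24096, so continue squaring. x_1 = 16109^2 mod 24097 = 23385. x_2 = 23385^2 mod 24097 = 907. x_3 = 907^2 mod 24097 = 3351. x_4 = 3351^2 mod 24097 = 24096. x_4 ≡ −1, so 14387 is not a witness.
No listed base is a witness for 24097.

none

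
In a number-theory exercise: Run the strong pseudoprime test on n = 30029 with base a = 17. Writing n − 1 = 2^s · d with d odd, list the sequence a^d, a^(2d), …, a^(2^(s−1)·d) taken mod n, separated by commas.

9026, 30028

n − 1 = 30028 = 2^2 · 7507, so s = 2 and d = 7507.
x_0 = 17^7507 mod 30029 = 9026.
x_1 = 9026^2 mod 30029 = 30028.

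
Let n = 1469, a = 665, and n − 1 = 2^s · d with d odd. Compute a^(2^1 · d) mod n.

1031

n − 1 = 1468 = 2^2 · 367, so s = 2 and d = 367.
x_0 = 665^367 mod 1469 = 50.
x_1 = 50^2 mod 1469 = 1031.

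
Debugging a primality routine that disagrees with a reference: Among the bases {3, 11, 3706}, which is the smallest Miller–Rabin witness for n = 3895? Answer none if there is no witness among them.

n − 1 = 3894 = 2^1 · 1947, so s = 1 and d = 1947.
Base 3: x_0 = 3^1947 mod 3895 = 27. x_0 ∉ {1, 3894} and s = 1, so 3 is a Miller–Rabin witness and 3895 is composite.
Base 11: x_0 = 11^1947 mod 3895 = 1236. x_0 ∉ {1, 3894} and s = 1, so 11 is a Miller–Rabin witness and 3895 is composite.
Base 3706: x_0 = 3706^1947 mod 3895 = 666. x_0 ∉ {1, 3894} and s = 1, so 3706 is a Miller–Rabin witness and 3895 is composite.
The smallest witness among the given bases is 3.

3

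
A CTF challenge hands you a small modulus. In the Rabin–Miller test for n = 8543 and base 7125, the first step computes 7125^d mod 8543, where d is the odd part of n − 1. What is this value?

n − 1 = 8542 = 2^1 · 4271, so s = 1 and d = 4271.
Repeated squaring mod 8543: 7125^1 ≡ 7125, 7125^2 ≡ 3119, 7125^4 ≡ 6227, 7125^8 ≡ 7395, 7125^16 ≡ 2282, 7125^32 ≡ 4837, 7125^64 ≡ 5835, 7125^128 ≡ 3370, 7125^256 ≡ 3253, 7125^512 ≡ 5775, 7125^1024 ≡ 7296, 7125^2048 ≡ 183, 7125^4096 ≡ 7860.
4271 = 4096 + 128 + 32 + 8 + 4 + 2 + 1, so 7125^4271 ≡ 7860·3370·4837·7395·6227·3119·7125 ≡ 8542 (mod 8543).

8542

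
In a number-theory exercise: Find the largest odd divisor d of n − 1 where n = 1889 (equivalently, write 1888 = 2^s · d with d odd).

59

Halving: 1888 → 944 → 472 → 236 → 118 → 59; 59 is odd.
So 1888 = 2^5 · 59.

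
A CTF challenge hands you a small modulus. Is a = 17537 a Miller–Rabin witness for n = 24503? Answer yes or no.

yes

n − 1 = 24502 = 2^1 · 12251, so s = 1 and d = 12251.
x_0 = 17537^12251 mod 24503 = 18508.
x_0 ∉ {1, 24502} and s = 1, so 17537 is a Miller–Rabin witness and 24503 is composite.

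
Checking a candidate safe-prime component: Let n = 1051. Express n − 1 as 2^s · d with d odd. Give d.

525

Halving: 1050 → 525; 525 is odd.
So 1050 = 2^1 · 525.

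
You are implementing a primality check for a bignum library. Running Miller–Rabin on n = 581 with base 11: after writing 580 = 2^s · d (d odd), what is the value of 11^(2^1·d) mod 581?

86

n − 1 = 580 = 2^2 · 145, so s = 2 and d = 145.
Repeated squaring mod 581: 11^1 ≡ 11, 11^2 ≡ 121, 11^4 ≡ 116, 11^8 ≡ 93, 11^16 ≡ 515, 11^32 ≡ 289, 11^64 ≡ 438, 11^128 ≡ 114.
145 = 128 + 16 + 1, so 11^145 ≡ 114·515·11 ≡ 319 (mod 581).
x_0 = 319.
x_1 = 319^2 mod 581 = 86.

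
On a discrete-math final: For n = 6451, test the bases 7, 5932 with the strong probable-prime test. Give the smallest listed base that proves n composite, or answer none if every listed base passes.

n − 1 = 6450 = 2^1 · 3225, so s = 1 and d = 3225.
Base 7: x_0 = 7^3225 mod 6451 = 6450. x_0 = 6450 ≡ −1, so 7 is not a witness.
Base 5932: x_0 = 5932^3225 mod 6451 = 6450. x_0 = 6450 ≡ −1, so 5932 is not a witness.
No listed base is a witness for 6451.

none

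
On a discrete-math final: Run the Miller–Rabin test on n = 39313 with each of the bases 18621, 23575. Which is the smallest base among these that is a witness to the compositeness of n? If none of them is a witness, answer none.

n − 1 = 39312 = 2^4 · 2457, so s = 4 and d = 2457.
Base 18621: x_0 = 18621^2457 mod 39313 = 14449. x_0 is neither 1 nor 39312, so continue squaring. x_1 = 14449^2 mod 39313 = 21571. x_2 = 21571^2 mod 39313 = 38686. x_3 = 38686^2 mod 39313 = 39312. x_3 ≡ −1, so 18621 is not a witness.
Base 23575: x_0 = 23575^2457 mod 39313 = 14449. x_0 is neither 1 nor 39312, so continue squaring. x_1 = 14449^2 mod 39313 = 21571. x_2 = 21571^2 mod 39313 = 38686. x_3 = 38686^2 mod 39313 = 39312. x_3 ≡ −1, so 23575 is not a witness.
No listed base is a witness for 39313.

none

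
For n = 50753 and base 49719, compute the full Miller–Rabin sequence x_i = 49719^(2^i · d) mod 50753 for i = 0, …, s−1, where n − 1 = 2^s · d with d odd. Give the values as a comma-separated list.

1713, 41448, 49160, 50752, 1, 1

n − 1 = 50752 = 2^6 · 793, so s = 6 and d = 793.
x_0 = 49719^793 mod 50753 = 1713.
x_1 = 1713^2 mod 50753 = 41448.
x_2 = 41448^2 mod 50753 = 49160.
x_3 = 49160^2 mod 50753 = 50752.
x_4 = 50752^2 mod 50753 = 1.
x_5 = 1^2 mod 50753 = 1.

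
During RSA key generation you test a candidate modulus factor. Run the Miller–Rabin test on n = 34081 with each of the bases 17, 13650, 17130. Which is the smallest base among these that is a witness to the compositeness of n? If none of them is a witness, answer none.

17

n − 1 = 34080 = 2^5 · 1065, so s = 5 and d = 1065.
Base 17: x_0 = 17^1065 mod 34081 = 18513. x_0 is neither 1 nor 34080, so continue squaring. x_1 = 18513^2 mod 34081 = 12633. x_2 = 12633^2 mod 34081 = 25447. x_3 = 25447^2 mod 34081 = 10809. x_4 = 10809^2 mod 34081 = 4813. Reached i = s−1 = 4 without hitting −1: 17 is a Miller–Rabin witness and 34081 is composite.
Base 13650: x_0 = 13650^1065 mod 34081 = 32003. x_0 is neither 1 nor 34080, so continue squaring. x_1 = 32003^2 mod 34081 = 23878. x_2 = 23878^2 mod 34081 = 17835. x_3 = 17835^2 mod 34081 = 9252. x_4 = 9252^2 mod 34081 = 22113. Reached i = s−1 = 4 without hitting −1: 13650 is a Miller–Rabin witness and 34081 is composite.
Base 17130: x_0 = 17130^1065 mod 34081 = 7141. x_0 is neither 1 nor 34080, so continue squaring. x_1 = 7141^2 mod 34081 = 8705. x_2 = 8705^2 mod 34081 = 14962. x_3 = 14962^2 mod 34081 = 17436. x_4 = 17436^2 mod 34081 = 11576. Reached i = s−1 = 4 without hitting −1: 17130 is a Miller–Rabin witness and 34081 is composite.
The smallest witness among the given bases is 17.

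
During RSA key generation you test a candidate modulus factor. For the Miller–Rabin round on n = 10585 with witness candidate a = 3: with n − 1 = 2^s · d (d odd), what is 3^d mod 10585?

8422

n − 1 = 10584 = 2^3 · 1323, so s = 3 and d = 1323.
3^1323 mod 10585 = 8422.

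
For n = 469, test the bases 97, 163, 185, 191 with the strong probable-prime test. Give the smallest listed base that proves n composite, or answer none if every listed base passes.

185

n − 1 = 468 = 2^2 · 117, so s = 2 and d = 117.
Base 97: x_0 = 97^117 mod 469 = 468. x_0 = 468 ≡ −1, so 97 is not a witness.
Base 163: x_0 = 163^117 mod 469 = 1. x_0 = 1, so 163 is not a witness.
Base 185: x_0 = 185^117 mod 469 = 405. x_0 is neither 1 nor 468, so continue squaring. x_1 = 405^2 mod 469 = 344. Reached i = s−1 = 1 without hitting −1: 185 is a Miller–Rabin witness and 469 is composite.
Base 191: x_0 = 191^117 mod 469 = 120. x_0 is neither 1 nor 468, so continue squaring. x_1 = 120^2 mod 469 = 330. Reached i = s−1 = 1 without hitting −1: 191 is a Miller–Rabin witness and 469 is composite.
The smallest witness among the given bases is 185.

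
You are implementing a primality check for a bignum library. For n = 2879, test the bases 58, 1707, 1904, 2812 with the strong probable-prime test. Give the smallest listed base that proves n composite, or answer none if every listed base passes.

none

n − 1 = 2878 = 2^1 · 1439, so s = 1 and d = 1439.
Base 58: x_0 = 58^1439 mod 2879 = 2878. x_0 = 2878 ≡ −1, so 58 is not a witness.
Base 1707: x_0 = 1707^1439 mod 2879 = 1. x_0 = 1, so 1707 is not a witness.
Base 1904: x_0 = 1904^1439 mod 2879 = 1. x_0 = 1, so 1904 is not a witness.
Base 2812: x_0 = 2812^1439 mod 2879 = 1. x_0 = 1, so 2812 is not a witness.
No listed base is a witness for 2879.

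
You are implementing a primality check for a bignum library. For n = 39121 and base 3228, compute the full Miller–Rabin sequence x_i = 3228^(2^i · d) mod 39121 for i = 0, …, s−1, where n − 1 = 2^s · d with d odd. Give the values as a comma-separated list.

n − 1 = 39120 = 2^4 · 2445, so s = 4 and d = 2445.
x_0 = 3228^2445 mod 39121 = 7778.
x_1 = 7778^2 mod 39121 = 16218.
x_2 = 16218^2 mod 39121 = 13041.
x_3 = 13041^2 mod 39121 = 8694.

7778, 16218, 13041, 8694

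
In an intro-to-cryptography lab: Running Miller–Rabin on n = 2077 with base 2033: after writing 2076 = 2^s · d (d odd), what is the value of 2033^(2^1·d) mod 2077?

1957

n − 1 = 2076 = 2^2 · 519, so s = 2 and d = 519.
x_0 = 2033^519 mod 2077 = 746.
x_1 = 746^2 mod 2077 = 1957.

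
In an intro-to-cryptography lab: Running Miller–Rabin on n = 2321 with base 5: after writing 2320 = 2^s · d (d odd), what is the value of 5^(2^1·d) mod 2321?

n − 1 = 2320 = 2^4 · 145, so s = 4 and d = 145.
x_0 = 5^145 mod 2321 = 804.
x_1 = 804^2 mod 2321 = 1178.

1178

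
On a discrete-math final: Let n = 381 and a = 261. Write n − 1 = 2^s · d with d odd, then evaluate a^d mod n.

n − 1 = 380 = 2^2 · 95, so s = 2 and d = 95.
261^95 mod 381 = 45.

45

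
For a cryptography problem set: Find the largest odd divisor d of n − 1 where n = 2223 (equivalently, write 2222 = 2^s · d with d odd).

Halving: 2222 → 1111; 1111 is odd.
So 2222 = 2^1 · 1111.

1111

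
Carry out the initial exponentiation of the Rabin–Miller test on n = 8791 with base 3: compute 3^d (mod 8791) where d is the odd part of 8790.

n − 1 = 8790 = 2^1 · 4395, so s = 1 and d = 4395.
3^4395 mod 8791 = 3448.

3448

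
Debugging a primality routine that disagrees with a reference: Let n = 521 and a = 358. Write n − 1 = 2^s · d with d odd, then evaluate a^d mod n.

n − 1 = 520 = 2^3 · 65, so s = 3 and d = 65.
Repeated squaring mod 521: 358^1 ≡ 358, 358^2 ≡ 519, 358^4 ≡ 4, 358^8 ≡ 16, 358^16 ≡ 256, 358^32 ≡ 411, 358^64 ≡ 117.
65 = 64 + 1, so 358^65 ≡ 117·358 ≡ 206 (mod 521).

206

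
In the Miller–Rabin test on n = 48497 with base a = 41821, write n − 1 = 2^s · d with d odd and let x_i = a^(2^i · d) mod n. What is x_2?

19240

n − 1 = 48496 = 2^4 · 3031, so s = 4 and d = 3031.
x_0 = 41821^3031 mod 48497 = 28583.
x_1 = 28583^2 mod 48497 = 7427.
x_2 = 7427^2 mod 48497 = 19240.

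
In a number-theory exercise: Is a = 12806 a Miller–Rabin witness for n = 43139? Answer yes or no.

yes

n − 1 = 43138 = 2^1 · 21569, so s = 1 and d = 21569.
x_0 = 12806^21569 mod 43139 = 20464.
x_0 ∉ {1, 43138} and s = 1, so 12806 is a Miller–Rabin witness and 43139 is composite.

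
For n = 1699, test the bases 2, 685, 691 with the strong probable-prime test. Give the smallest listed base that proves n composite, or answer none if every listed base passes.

n − 1 = 1698 = 2^1 · 849, so s = 1 and d = 849.
Base 2: x_0 = 2^849 mod 1699 = 1698. x_0 = 1698 ≡ −1, so 2 is not a witness.
Base 685: x_0 = 685^849 mod 1699 = 1698. x_0 = 1698 ≡ −1, so 685 is not a witness.
Base 691: x_0 = 691^849 mod 1699 = 1698. x_0 = 1698 ≡ −1, so 691 is not a witness.
No listed base is a witness for 1699.

none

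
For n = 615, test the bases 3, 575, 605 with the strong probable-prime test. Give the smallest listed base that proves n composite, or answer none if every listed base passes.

n − 1 = 614 = 2^1 · 307, so s = 1 and d = 307.
Base 3: x_0 = 3^307 mod 615 = 27. x_0 ∉ {1, 614} and s = 1, so 3 is a Miller–Rabin witness and 615 is composite.
Base 575: x_0 = 575^307 mod 615 = 575. x_0 ∉ {1, 614} and s = 1, so 575 is a Miller–Rabin witness and 615 is composite.
Base 605: x_0 = 605^307 mod 615 = 515. x_0 ∉ {1, 614} and s = 1, so 605 is a Miller–Rabin witness and 615 is composite.
The smallest witness among the given bases is 3.

3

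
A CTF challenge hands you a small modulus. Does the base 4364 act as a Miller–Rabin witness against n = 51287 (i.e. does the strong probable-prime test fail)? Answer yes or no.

no

n − 1 = 51286 = 2^1 · 25643, so s = 1 and d = 25643.
x_0 = 4364^25643 mod 51287 = 1.
x_0 = 1, so 4364 is not a witness.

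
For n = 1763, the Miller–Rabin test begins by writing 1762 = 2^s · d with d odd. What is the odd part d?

Halving: 1762 → 881; 881 is odd.
So 1762 = 2^1 · 881.

881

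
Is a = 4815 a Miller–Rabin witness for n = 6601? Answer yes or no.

yes

n − 1 = 6600 = 2^3 · 825, so s = 3 and d = 825.
By repeated squaring, 4815^825 ≡ 944 (mod 6601).
x_0 = 4815^825 mod 6601 = 944.
x_0 is neither 1 nor 6600, so continue squaring.
x_1 = 944^2 mod 6601 = 1.
x_1 = 1 but x_0 ≠ ±1, a nontrivial square root of 1 — 4815 is a witness and 6601 is composite.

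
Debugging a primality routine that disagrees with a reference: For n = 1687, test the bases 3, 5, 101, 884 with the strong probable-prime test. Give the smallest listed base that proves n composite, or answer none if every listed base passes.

n − 1 = 1686 = 2^1 · 843, so s = 1 and d = 843.
Base 3: x_0 = 3^843 mod 1687 = 27. x_0 ∉ {1, 1686} and s = 1, so 3 is a Miller–Rabin witness and 1687 is composite.
Base 5: x_0 = 5^843 mod 1687 = 125. x_0 ∉ {1, 1686} and s = 1, so 5 is a Miller–Rabin witness and 1687 is composite.
Base 101: x_0 = 101^843 mod 1687 = 1420. x_0 ∉ {1, 1686} and s = 1, so 101 is a Miller–Rabin witness and 1687 is composite.
Base 884: x_0 = 884^843 mod 1687 = 848. x_0 ∉ {1, 1686} and s = 1, so 884 is a Miller–Rabin witness and 1687 is composite.
The smallest witness among the given bases is 3.

3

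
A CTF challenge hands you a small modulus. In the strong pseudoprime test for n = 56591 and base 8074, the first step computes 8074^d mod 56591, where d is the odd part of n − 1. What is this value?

56590

n − 1 = 56590 = 2^1 · 28295, so s = 1 and d = 28295.
Repeated squaring mod 56591: 8074^1 ≡ 8074, 8074^2 ≡ 53235, 8074^4 ≡ 1127, 8074^8 ≡ 25127, 8074^16 ≡ 36933, 8074^32 ≡ 33616, 8074^64 ≡ 26368, 8074^128 ≡ 50989, 8074^256 ≡ 30990, 8074^512 ≡ 30830, 8074^1024 ≡ 43055, 8074^2048 ≡ 38229, 8074^4096 ≡ 50457, 8074^8192 ≡ 49532, 8074^16384 ≡ 29401.
28295 = 16384 + 8192 + 2048 + 1024 + 512 + 128 + 4 + 2 + 1, so 8074^28295 ≡ 29401·49532·38229·43055·30830·50989·1127·53235·8074 ≡ 56590 (mod 56591).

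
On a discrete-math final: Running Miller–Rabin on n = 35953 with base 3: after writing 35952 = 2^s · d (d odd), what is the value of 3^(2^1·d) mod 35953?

8577

n − 1 = 35952 = 2^4 · 2247, so s = 4 and d = 2247.
x_0 = 3^2247 mod 35953 = 29814.
x_1 = 29814^2 mod 35953 = 8577.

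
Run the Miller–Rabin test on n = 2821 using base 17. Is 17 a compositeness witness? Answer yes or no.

n − 1 = 2820 = 2^2 · 705, so s = 2 and d = 705.
x_0 = 17^705 mod 2821 = 2820.
x_0 = 2820 ≡ −1, so 17 is not a witness.

no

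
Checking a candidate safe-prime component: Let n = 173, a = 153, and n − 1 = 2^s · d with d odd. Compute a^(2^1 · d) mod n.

172

n − 1 = 172 = 2^2 · 43, so s = 2 and d = 43.
By repeated squaring, 153^43 ≡ 93 (mod 173).
x_0 = 93.
x_1 = 93^2 mod 173 = 172.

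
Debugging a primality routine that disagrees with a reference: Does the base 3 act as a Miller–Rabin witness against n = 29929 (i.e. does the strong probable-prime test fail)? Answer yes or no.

yes

n − 1 = 29928 = 2^3 · 3741, so s = 3 and d = 3741.
Repeated squaring mod 29929: 3^1 ≡ 3, 3^2 ≡ 9, 3^4 ≡ 81, 3^8 ≡ 6561, 3^16 ≡ 8819, 3^32 ≡ 19219, 3^64 ≡ 16172, 3^128 ≡ 13982, 3^256 ≡ 96, 3^512 ≡ 9216, 3^1024 ≡ 26083, 3^2048 ≡ 6790.
3741 = 2048 + 1024 + 512 + 128 + 16 + 8 + 4 + 1, so 3^3741 ≡ 6790·26083·9216·13982·8819·6561·81·3 ≡ 945 (mod 29929).
x_0 = 3^3741 mod 29929 = 945.
x_0 is neither 1 nor 29928, so continue squaring.
x_1 = 945^2 mod 29929 = 25084.
x_2 = 25084^2 mod 29929 = 9689.
Reached i = s−1 = 2 without hitting −1: 3 is a Miller–Rabin witness and 29929 is composite.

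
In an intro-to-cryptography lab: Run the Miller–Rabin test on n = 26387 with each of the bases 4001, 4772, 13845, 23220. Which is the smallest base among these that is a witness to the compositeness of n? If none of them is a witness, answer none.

none

n − 1 = 26386 = 2^1 · 13193, so s = 1 and d = 13193.
Base 4001: x_0 = 4001^13193 mod 26387 = 1. x_0 = 1, so 4001 is not a witness.
Base 4772: x_0 = 4772^13193 mod 26387 = 26386. x_0 = 26386 ≡ −1, so 4772 is not a witness.
Base 13845: x_0 = 13845^13193 mod 26387 = 26386. x_0 = 26386 ≡ −1, so 13845 is not a witness.
Base 23220: x_0 = 23220^13193 mod 26387 = 26386. x_0 = 26386 ≡ −1, so 23220 is not a witness.
No listed base is a witness for 26387.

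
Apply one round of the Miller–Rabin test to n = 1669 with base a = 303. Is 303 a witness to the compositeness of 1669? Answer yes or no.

no

n − 1 = 1668 = 2^2 · 417, so s = 2 and d = 417.
x_0 = 303^417 mod 1669 = 1449.
x_0 is neither 1 nor 1668, so continue squaring.
x_1 = 1449^2 mod 1669 = 1668.
x_1 ≡ −1, so 303 is not a witness.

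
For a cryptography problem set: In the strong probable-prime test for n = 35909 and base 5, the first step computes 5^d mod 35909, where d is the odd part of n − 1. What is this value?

n − 1 = 35908 = 2^2 · 8977, so s = 2 and d = 8977.
Repeated squaring mod 35909: 5^1 ≡ 5, 5^2 ≡ 25, 5^4 ≡ 625, 5^8 ≡ 31535, 5^16 ≡ 28288, 5^32 ≡ 14788, 5^64 ≡ 35043, 5^128 ≡ 31776, 5^256 ≡ 24914, 5^512 ≡ 20331, 5^1024 ≡ 1062, 5^2048 ≡ 14665, 5^4096 ≡ 3224, 5^8192 ≡ 16475.
8977 = 8192 + 512 + 256 + 16 + 1, so 5^8977 ≡ 16475·20331·24914·28288·5 ≡ 29616 (mod 35909).

29616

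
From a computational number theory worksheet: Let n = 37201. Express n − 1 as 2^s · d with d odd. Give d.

Halving: 37200 → 18600 → 9300 → 4650 → 2325; 2325 is odd.
So 37200 = 2^4 · 2325.

2325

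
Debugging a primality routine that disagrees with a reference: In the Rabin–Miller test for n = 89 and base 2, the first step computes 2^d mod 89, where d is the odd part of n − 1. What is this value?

1

n − 1 = 88 = 2^3 · 11, so s = 3 and d = 11.
Repeated squaring mod 89: 2^1 ≡ 2, 2^2 ≡ 4, 2^4 ≡ 16, 2^8 ≡ 78.
11 = 8 + 2 + 1, so 2^11 ≡ 78·4·2 ≡ 1 (mod 89).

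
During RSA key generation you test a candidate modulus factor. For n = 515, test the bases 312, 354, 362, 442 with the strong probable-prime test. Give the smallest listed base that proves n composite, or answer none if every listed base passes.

312

n − 1 = 514 = 2^1 · 257, so s = 1 and d = 257.
Base 312: x_0 = 312^257 mod 515 = 197. x_0 ∉ {1, 514} and s = 1, so 312 is a Miller–Rabin witness and 515 is composite.
Base 354: x_0 = 354^257 mod 515 = 344. x_0 ∉ {1, 514} and s = 1, so 354 is a Miller–Rabin witness and 515 is composite.
Base 362: x_0 = 362^257 mod 515 = 487. x_0 ∉ {1, 514} and s = 1, so 362 is a Miller–Rabin witness and 515 is composite.
Base 442: x_0 = 442^257 mod 515 = 282. x_0 ∉ {1, 514} and s = 1, so 442 is a Miller–Rabin witness and 515 is composite.
The smallest witness among the given bases is 312.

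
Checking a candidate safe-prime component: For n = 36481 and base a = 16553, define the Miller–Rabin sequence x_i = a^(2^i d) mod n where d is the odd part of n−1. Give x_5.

n − 1 = 36480 = 2^7 · 285, so s = 7 and d = 285.
By repeated squaring, 16553^285 ≡ 3437 (mod 36481).
x_0 = 3437.
x_1 = 3437^2 mod 36481 = 29606.
x_2 = 29606^2 mod 36481 = 22730.
x_3 = 22730^2 mod 36481 = 8978.
x_4 = 8978^2 mod 36481 = 17955.
x_5 = 17955^2 mod 36481 = 35909.

35909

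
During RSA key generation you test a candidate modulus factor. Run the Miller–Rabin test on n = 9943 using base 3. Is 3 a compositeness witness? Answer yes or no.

n − 1 = 9942 = 2^1 · 4971, so s = 1 and d = 4971.
x_0 = 3^4971 mod 9943 = 3297.
x_0 ∉ {1, 9942} and s = 1, so 3 is a Miller–Rabin witness and 9943 is composite.

yes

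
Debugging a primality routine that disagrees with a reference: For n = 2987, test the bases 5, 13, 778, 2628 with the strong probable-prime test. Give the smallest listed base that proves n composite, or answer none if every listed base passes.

n − 1 = 2986 = 2^1 · 1493, so s = 1 and d = 1493.
Base 5: x_0 = 5^1493 mod 2987 = 2034. x_0 ∉ {1, 2986} and s = 1, so 5 is a Miller–Rabin witness and 2987 is composite.
Base 13: x_0 = 13^1493 mod 2987 = 1542. x_0 ∉ {1, 2986} and s = 1, so 13 is a Miller–Rabin witness and 2987 is composite.
Base 778: x_0 = 778^1493 mod 2987 = 2519. x_0 ∉ {1, 2986} and s = 1, so 778 is a Miller–Rabin witness and 2987 is composite.
Base 2628: x_0 = 2628^1493 mod 2987 = 1448. x_0 ∉ {1, 2986} and s = 1, so 2628 is a Miller–Rabin witness and 2987 is composite.
The smallest witness among the given bases is 5.

5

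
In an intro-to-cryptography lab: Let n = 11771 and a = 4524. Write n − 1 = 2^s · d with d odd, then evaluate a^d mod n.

n − 1 = 11770 = 2^1 · 5885, so s = 1 and d = 5885.
Repeated squaring mod 11771: 4524^1 ≡ 4524, 4524^2 ≡ 8578, 4524^4 ≡ 1563, 4524^8 ≡ 6372, 4524^16 ≡ 4205, 4524^32 ≡ 1983, 4524^64 ≡ 775, 4524^128 ≡ 304, 4524^256 ≡ 10019, 4524^512 ≡ 9044, 4524^1024 ≡ 9028, 4524^2048 ≡ 2380, 4524^4096 ≡ 2549.
5885 = 4096 + 1024 + 512 + 128 + 64 + 32 + 16 + 8 + 4 + 1, so 4524^5885 ≡ 2549·9028·9044·304·775·1983·4205·6372·1563·4524 ≡ 5279 (mod 11771).

5279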